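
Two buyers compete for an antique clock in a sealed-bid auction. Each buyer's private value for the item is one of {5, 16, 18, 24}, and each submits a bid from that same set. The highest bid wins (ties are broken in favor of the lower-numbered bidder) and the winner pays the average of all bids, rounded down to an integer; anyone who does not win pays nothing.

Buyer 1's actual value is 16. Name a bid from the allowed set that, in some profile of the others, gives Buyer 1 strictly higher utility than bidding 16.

Suppose Buyer 2 bids 5.
Bid 16: wins, pays 10, utility 16 - 10 = 6.
Bid 5: wins, pays 5, utility 16 - 5 = 11.
So bidding 5 beats truth here (11 > 6).

5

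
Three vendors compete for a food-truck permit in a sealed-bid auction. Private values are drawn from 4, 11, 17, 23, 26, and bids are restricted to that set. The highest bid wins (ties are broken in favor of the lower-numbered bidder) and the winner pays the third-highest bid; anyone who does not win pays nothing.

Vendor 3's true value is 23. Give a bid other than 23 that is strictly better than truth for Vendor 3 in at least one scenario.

26

Suppose Vendor 1 bids 4 and Vendor 2 bids 23.
Bid 23: loses, pays 0, utility 0.
Bid 26: wins, pays 4, utility 23 - 4 = 19.
So bidding 26 beats truth here (19 > 0).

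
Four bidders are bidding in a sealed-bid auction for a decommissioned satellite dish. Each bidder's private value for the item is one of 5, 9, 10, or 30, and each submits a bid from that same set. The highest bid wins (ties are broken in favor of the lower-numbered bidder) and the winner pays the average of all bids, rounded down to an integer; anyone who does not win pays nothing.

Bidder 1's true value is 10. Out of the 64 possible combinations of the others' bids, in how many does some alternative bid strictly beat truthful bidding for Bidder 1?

Others bid (5, 5, 5): truth gives 4; bid 5 gives 5 > 4. Violating.
Others bid (5, 5, 9): truth gives 3; no alternative beats it.
Others bid (5, 5, 10): truth gives 3; no alternative beats it.
(Checking all 64 profiles: 1 has a profitable deviation, 63 do not.)

1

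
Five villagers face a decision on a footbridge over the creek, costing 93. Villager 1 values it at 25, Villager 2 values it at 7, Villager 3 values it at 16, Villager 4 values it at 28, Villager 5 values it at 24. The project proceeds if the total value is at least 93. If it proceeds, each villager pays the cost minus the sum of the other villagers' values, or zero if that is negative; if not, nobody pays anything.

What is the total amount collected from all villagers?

Total value 100 ≥ cost 93, so it is built.
Villager 1: others sum to 75; max(0, 93 - 75) = 18.
Villager 2: others sum to 93; max(0, 93 - 93) = 0.
Villager 3: others sum to 84; max(0, 93 - 84) = 9.
Villager 4: others sum to 72; max(0, 93 - 72) = 21.
Villager 5: others sum to 76; max(0, 93 - 76) = 17.
Total collected = 18 + 0 + 9 + 21 + 17 = 65.

65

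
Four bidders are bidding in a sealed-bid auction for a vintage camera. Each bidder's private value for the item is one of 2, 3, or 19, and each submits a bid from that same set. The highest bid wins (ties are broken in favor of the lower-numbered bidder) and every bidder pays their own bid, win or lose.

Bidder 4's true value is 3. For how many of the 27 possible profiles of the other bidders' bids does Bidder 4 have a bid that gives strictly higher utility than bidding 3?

Others bid (2, 2, 3): truth gives -3; bid 2 gives -2 > -3. Violating.
Others bid (2, 2, 19): truth gives -3; bid 2 gives -2 > -3. Violating.
Others bid (2, 3, 2): truth gives -3; bid 2 gives -2 > -3. Violating.
Others bid (2, 3, 3): truth gives -3; bid 2 gives -2 > -3. Violating.
Others bid (2, 2, 2): truth gives 0; no alternative beats it.
(Checking all 27 profiles: 26 have a profitable deviation, 1 does not.)

26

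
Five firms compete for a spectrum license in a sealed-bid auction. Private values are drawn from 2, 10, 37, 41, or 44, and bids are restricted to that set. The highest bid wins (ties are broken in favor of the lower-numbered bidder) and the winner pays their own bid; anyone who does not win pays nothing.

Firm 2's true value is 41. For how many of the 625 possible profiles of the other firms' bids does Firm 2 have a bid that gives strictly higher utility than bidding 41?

Others bid (2, 2, 2, 2): truth gives 0; bid 10 gives 31 > 0. Violating.
Others bid (2, 2, 2, 10): truth gives 0; bid 10 gives 31 > 0. Violating.
Others bid (2, 2, 2, 37): truth gives 0; bid 37 gives 4 > 0. Violating.
Others bid (2, 2, 10, 2): truth gives 0; bid 10 gives 31 > 0. Violating.
Others bid (2, 2, 2, 41): truth gives 0; no alternative beats it.
Others bid (2, 2, 2, 44): truth gives 0; no alternative beats it.
(Checking all 625 profiles: 54 have a profitable deviation, 571 do not.)

54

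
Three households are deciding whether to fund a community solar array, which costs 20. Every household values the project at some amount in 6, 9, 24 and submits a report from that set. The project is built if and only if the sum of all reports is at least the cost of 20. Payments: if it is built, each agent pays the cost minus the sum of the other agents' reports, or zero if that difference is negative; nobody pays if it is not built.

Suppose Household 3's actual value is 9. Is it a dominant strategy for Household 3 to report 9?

Yes

Check each profile of the others' reports and compare truth against every alternative report.
Others report (6, 24): truth gives 9, best alternative gives 9.
Others report (9, 24): truth gives 9, best alternative gives 9.
Others report (24, 6): truth gives 9, best alternative gives 9.
Others report (24, 9): truth gives 9, best alternative gives 9.
Others report (24, 24): truth gives 9, best alternative gives 9.
Others report (9, 9): truth gives 7, best alternative gives 7.
(Remaining 3 profiles checked similarly; truth is weakly best in each.)
In every case the truthful report is at least as good as any alternative, so it is a dominant strategy.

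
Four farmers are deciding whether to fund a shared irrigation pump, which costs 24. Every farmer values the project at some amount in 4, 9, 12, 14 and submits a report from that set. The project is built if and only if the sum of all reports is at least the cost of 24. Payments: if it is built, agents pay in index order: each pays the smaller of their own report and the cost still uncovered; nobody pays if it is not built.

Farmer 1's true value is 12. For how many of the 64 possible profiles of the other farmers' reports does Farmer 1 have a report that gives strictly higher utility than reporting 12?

Others report (4, 4, 9): truth gives 0; report 9 gives 3 > 0. Violating.
Others report (4, 4, 12): truth gives 0; report 4 gives 8 > 0. Violating.
Others report (4, 4, 14): truth gives 0; report 4 gives 8 > 0. Violating.
Others report (4, 9, 4): truth gives 0; report 9 gives 3 > 0. Violating.
Others report (4, 4, 4): truth gives 0; no alternative beats it.
(Checking all 64 profiles: 63 have a profitable deviation, 1 does not.)

63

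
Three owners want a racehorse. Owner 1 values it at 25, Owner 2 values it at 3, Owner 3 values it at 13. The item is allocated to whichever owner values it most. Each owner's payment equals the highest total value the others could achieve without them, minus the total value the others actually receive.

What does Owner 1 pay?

13

Owner 1 has the highest value and receives the item.
Without Owner 1, the item would go to the next-highest value, 13, so the others could achieve 13.
With Owner 1 present and winning, the others receive nothing, so their total is 0.
Payment = 13 - 0 = 13.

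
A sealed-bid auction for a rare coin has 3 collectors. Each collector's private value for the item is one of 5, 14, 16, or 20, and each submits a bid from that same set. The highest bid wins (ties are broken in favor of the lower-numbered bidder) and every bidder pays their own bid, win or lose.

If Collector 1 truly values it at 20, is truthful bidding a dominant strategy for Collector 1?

Consider the case where Collector 2 bids 5 and Collector 3 bids 5.
Truthful bid 20: wins, pays 20, utility 20 - 20 = 0.
Bid 5 instead: wins, pays 5, utility 20 - 5 = 15.
Since 15 > 0, bidding 5 is strictly better here, so truthful bidding is not dominant.

No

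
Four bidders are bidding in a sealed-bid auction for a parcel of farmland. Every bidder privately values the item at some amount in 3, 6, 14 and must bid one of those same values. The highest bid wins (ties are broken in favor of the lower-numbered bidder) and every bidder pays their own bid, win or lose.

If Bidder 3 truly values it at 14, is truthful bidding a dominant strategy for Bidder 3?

No

Consider the case where Bidder 1 bids 3, Bidder 2 bids 3 and Bidder 4 bids 3.
Truthful bid 14: wins, pays 14, utility 14 - 14 = 0.
Bid 6 instead: wins, pays 6, utility 14 - 6 = 8.
Since 8 > 0, bidding 6 is strictly better here, so truthful bidding is not dominant.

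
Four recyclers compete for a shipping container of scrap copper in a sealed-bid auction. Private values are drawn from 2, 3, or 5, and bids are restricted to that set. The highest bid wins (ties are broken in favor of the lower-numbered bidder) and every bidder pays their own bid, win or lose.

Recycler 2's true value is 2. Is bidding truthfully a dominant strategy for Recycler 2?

No

Consider the case where Recycler 1 bids 2, Recycler 3 bids 2 and Recycler 4 bids 2.
Truthful bid 2: loses but pays 2, utility -2.
Bid 3 instead: wins, pays 3, utility 2 - 3 = -1.
Since -1 > -2, bidding 3 is strictly better here, so truthful bidding is not dominant.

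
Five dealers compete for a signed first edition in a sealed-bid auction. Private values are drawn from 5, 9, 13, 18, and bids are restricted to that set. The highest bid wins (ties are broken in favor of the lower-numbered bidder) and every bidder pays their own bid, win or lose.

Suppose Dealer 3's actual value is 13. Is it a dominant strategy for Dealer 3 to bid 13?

No

Consider the case where Dealer 1 bids 5, Dealer 2 bids 5, Dealer 4 bids 5 and Dealer 5 bids 5.
Truthful bid 13: wins, pays 13, utility 13 - 13 = 0.
Bid 9 instead: wins, pays 9, utility 13 - 9 = 4.
Since 4 > 0, bidding 9 is strictly better here, so truthful bidding is not dominant.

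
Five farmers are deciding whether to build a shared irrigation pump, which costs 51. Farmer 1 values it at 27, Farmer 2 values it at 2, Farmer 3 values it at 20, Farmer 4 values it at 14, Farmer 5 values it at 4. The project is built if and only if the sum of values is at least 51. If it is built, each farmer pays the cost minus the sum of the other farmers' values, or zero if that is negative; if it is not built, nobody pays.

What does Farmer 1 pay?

11

Total value 67 ≥ cost 51, so the project is built.
The other farmers' values sum to 40.
Cost minus that sum is 51 - 40 = 11.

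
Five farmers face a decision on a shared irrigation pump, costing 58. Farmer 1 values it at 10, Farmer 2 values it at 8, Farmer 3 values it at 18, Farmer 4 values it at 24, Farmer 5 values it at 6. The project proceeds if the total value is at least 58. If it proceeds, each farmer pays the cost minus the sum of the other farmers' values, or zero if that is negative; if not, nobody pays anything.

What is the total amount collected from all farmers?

Total value 66 ≥ cost 58, so it is built.
Farmer 1: others sum to 56; max(0, 58 - 56) = 2.
Farmer 2: others sum to 58; max(0, 58 - 58) = 0.
Farmer 3: others sum to 48; max(0, 58 - 48) = 10.
Farmer 4: others sum to 42; max(0, 58 - 42) = 16.
Farmer 5: others sum to 60; max(0, 58 - 60) = 0.
Total collected = 2 + 0 + 10 + 16 + 0 = 28.

28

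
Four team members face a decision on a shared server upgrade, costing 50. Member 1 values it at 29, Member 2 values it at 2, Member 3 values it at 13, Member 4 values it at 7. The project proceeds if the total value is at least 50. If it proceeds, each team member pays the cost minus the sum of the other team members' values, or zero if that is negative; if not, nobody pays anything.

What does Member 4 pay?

Total value 51 ≥ cost 50, so the project is built.
The other team members' values sum to 44.
Cost minus that sum is 50 - 44 = 6.

6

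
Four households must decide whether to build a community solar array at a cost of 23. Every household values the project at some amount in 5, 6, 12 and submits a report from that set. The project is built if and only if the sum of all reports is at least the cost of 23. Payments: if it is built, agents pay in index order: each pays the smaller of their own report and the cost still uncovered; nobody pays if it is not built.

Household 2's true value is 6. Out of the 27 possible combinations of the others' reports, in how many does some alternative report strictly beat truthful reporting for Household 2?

Others report (5, 5, 12): truth gives 0; report 5 gives 1 > 0. Violating.
Others report (5, 6, 12): truth gives 0; report 5 gives 1 > 0. Violating.
Others report (5, 12, 5): truth gives 0; report 5 gives 1 > 0. Violating.
Others report (5, 12, 6): truth gives 0; report 5 gives 1 > 0. Violating.
Others report (5, 5, 5): truth gives 0; no alternative beats it.
Others report (5, 5, 6): truth gives 0; no alternative beats it.
(Checking all 27 profiles: 20 have a profitable deviation, 7 do not.)

20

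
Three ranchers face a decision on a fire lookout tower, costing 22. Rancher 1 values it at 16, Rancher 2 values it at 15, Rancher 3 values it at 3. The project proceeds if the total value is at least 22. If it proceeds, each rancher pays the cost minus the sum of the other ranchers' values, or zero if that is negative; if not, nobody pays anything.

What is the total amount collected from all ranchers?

Total value 34 ≥ cost 22, so it is built.
Rancher 1: others sum to 18; max(0, 22 - 18) = 4.
Rancher 2: others sum to 19; max(0, 22 - 19) = 3.
Rancher 3: others sum to 31; max(0, 22 - 31) = 0.
Total collected = 4 + 3 + 0 = 7.

7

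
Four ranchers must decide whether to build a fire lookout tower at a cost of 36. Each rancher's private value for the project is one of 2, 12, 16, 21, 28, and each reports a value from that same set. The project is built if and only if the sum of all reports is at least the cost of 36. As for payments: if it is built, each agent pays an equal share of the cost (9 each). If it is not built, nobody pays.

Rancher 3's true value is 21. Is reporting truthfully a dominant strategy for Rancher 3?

Check each profile of the others' reports and compare truth against every alternative report.
Others report (2, 2, 12): truth gives 12, best alternative gives 12.
Others report (2, 2, 16): truth gives 12, best alternative gives 12.
Others report (2, 2, 21): truth gives 12, best alternative gives 12.
Others report (2, 2, 28): truth gives 12, best alternative gives 12.
Others report (2, 12, 2): truth gives 12, best alternative gives 12.
Others report (2, 12, 12): truth gives 12, best alternative gives 12.
(Remaining 119 profiles checked similarly; truth is weakly best in each.)
In every case the truthful report is at least as good as any alternative, so it is a dominant strategy.

Yes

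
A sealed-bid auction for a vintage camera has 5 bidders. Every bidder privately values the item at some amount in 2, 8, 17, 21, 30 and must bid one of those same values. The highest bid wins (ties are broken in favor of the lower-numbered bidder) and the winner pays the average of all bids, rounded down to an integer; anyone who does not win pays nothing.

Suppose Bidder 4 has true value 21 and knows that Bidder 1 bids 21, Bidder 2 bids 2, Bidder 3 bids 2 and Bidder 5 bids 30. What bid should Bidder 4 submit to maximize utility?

30

Bid 2: loses, pays 0, utility 0.
Bid 8: loses, pays 0, utility 0.
Bid 17: loses, pays 0, utility 0.
Bid 21: loses, pays 0, utility 0.
Bid 30: wins, pays 17, utility 21 - 17 = 4.
The best choice is 30 with utility 4.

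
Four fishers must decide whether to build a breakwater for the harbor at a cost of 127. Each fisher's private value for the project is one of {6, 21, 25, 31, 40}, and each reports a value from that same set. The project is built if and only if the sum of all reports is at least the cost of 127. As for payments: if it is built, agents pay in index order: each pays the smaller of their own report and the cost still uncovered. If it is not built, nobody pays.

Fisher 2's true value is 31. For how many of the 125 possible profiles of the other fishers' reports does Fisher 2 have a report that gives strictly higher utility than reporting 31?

Others report (25, 40, 40): truth gives 0; report 25 gives 6 > 0. Violating.
Others report (31, 31, 40): truth gives 0; report 25 gives 6 > 0. Violating.
Others report (31, 40, 31): truth gives 0; report 25 gives 6 > 0. Violating.
Others report (31, 40, 40): truth gives 0; report 21 gives 10 > 0. Violating.
Others report (6, 6, 6): truth gives 0; no alternative beats it.
Others report (6, 6, 21): truth gives 0; no alternative beats it.
(Checking all 125 profiles: 10 have a profitable deviation, 115 do not.)

10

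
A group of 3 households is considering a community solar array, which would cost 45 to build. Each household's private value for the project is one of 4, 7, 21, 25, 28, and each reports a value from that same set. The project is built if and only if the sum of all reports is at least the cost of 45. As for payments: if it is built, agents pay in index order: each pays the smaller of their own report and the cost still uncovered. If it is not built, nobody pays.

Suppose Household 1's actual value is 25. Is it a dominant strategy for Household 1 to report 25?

No

Consider the case where Household 2 reports 4 and Household 3 reports 21.
Truthful report 25: project built, pays 25, utility 25 - 25 = 0.
Report 21 instead: project built, pays 21, utility 25 - 21 = 4.
Since 4 > 0, reporting 21 is strictly better here, so truthful reporting is not dominant.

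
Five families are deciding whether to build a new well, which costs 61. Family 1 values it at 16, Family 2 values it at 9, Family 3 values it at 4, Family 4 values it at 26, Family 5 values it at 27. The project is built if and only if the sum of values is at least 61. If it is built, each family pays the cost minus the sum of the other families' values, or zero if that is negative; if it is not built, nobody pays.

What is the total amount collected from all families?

11

Total value 82 ≥ cost 61, so it is built.
Family 1: others sum to 66; max(0, 61 - 66) = 0.
Family 2: others sum to 73; max(0, 61 - 73) = 0.
Family 3: others sum to 78; max(0, 61 - 78) = 0.
Family 4: others sum to 56; max(0, 61 - 56) = 5.
Family 5: others sum to 55; max(0, 61 - 55) = 6.
Total collected = 0 + 0 + 0 + 5 + 6 = 11.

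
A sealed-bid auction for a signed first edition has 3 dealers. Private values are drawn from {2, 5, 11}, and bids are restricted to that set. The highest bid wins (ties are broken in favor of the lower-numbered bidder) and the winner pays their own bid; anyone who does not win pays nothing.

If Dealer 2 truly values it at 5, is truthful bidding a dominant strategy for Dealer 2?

Yes

Check each profile of the others' bids and compare truth against every alternative bid.
Others bid (2, 2): truth gives 0, best alternative gives 0.
Others bid (2, 5): truth gives 0, best alternative gives 0.
Others bid (2, 11): truth gives 0, best alternative gives 0.
Others bid (5, 2): truth gives 0, best alternative gives 0.
Others bid (5, 5): truth gives 0, best alternative gives 0.
Others bid (5, 11): truth gives 0, best alternative gives 0.
(Remaining 3 profiles checked similarly; truth is weakly best in each.)
In every case the truthful bid is at least as good as any alternative, so it is a dominant strategy.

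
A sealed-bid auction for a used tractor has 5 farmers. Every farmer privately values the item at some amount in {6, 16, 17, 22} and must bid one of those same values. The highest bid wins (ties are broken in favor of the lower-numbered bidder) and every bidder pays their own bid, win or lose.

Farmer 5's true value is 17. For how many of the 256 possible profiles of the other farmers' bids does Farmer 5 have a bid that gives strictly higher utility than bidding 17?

241

Others bid (6, 6, 6, 6): truth gives 0; bid 16 gives 1 > 0. Violating.
Others bid (6, 6, 6, 17): truth gives -17; bid 22 gives -5 > -17. Violating.
Others bid (6, 6, 6, 22): truth gives -17; bid 6 gives -6 > -17. Violating.
Others bid (6, 6, 16, 17): truth gives -17; bid 22 gives -5 > -17. Violating.
Others bid (6, 6, 6, 16): truth gives 0; no alternative beats it.
Others bid (6, 6, 16, 6): truth gives 0; no alternative beats it.
(Checking all 256 profiles: 241 have a profitable deviation, 15 do not.)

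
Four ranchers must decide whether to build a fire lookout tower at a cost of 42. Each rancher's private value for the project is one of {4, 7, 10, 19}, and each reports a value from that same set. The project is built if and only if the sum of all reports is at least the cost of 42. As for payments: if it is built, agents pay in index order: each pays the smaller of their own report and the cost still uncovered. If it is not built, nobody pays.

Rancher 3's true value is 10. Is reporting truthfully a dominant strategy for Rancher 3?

Consider the case where Rancher 1 reports 4, Rancher 2 reports 19 and Rancher 4 reports 19.
Truthful report 10: project built, pays 10, utility 10 - 10 = 0.
Report 4 instead: project built, pays 4, utility 10 - 4 = 6.
Since 6 > 0, reporting 4 is strictly better here, so truthful reporting is not dominant.

No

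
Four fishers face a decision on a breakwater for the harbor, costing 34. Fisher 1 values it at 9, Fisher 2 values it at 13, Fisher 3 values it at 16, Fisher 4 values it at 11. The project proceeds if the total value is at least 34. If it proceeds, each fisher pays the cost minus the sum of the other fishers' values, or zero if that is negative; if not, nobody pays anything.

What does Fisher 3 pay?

1

Total value 49 ≥ cost 34, so the project is built.
The other fishers' values sum to 33.
Cost minus that sum is 34 - 33 = 1.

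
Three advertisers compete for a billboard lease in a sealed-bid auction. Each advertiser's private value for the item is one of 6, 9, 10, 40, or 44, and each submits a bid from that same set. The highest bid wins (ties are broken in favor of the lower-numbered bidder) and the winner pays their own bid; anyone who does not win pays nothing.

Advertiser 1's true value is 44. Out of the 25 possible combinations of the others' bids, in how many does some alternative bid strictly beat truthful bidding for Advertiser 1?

Others bid (6, 6): truth gives 0; bid 6 gives 38 > 0. Violating.
Others bid (6, 9): truth gives 0; bid 9 gives 35 > 0. Violating.
Others bid (6, 10): truth gives 0; bid 10 gives 34 > 0. Violating.
Others bid (6, 40): truth gives 0; bid 40 gives 4 > 0. Violating.
Others bid (6, 44): truth gives 0; no alternative beats it.
Others bid (9, 44): truth gives 0; no alternative beats it.
(Checking all 25 profiles: 16 have a profitable deviation, 9 do not.)

16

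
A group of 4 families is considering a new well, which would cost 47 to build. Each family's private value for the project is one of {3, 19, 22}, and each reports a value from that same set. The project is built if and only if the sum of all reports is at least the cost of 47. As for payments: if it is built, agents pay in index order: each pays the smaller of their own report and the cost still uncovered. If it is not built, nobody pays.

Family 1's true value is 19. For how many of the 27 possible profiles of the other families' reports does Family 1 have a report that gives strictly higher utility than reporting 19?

Others report (3, 19, 22): truth gives 0; report 3 gives 16 > 0. Violating.
Others report (3, 22, 19): truth gives 0; report 3 gives 16 > 0. Violating.
Others report (3, 22, 22): truth gives 0; report 3 gives 16 > 0. Violating.
Others report (19, 3, 22): truth gives 0; report 3 gives 16 > 0. Violating.
Others report (3, 3, 3): truth gives 0; no alternative beats it.
Others report (3, 3, 19): truth gives 0; no alternative beats it.
(Checking all 27 profiles: 17 have a profitable deviation, 10 do not.)

17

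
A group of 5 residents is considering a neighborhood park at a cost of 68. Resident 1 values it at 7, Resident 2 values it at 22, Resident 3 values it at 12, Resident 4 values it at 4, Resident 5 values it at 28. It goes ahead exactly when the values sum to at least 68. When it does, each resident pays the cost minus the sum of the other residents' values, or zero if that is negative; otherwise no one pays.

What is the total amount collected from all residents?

49

Total value 73 ≥ cost 68, so it is built.
Resident 1: others sum to 66; max(0, 68 - 66) = 2.
Resident 2: others sum to 51; max(0, 68 - 51) = 17.
Resident 3: others sum to 61; max(0, 68 - 61) = 7.
Resident 4: others sum to 69; max(0, 68 - 69) = 0.
Resident 5: others sum to 45; max(0, 68 - 45) = 23.
Total collected = 2 + 17 + 7 + 0 + 23 = 49.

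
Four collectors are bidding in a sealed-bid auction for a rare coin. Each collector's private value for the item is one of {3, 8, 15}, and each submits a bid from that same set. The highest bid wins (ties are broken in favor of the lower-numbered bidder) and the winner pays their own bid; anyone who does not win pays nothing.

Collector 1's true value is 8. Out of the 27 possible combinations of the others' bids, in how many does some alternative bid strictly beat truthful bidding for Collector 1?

1

Others bid (3, 3, 3): truth gives 0; bid 3 gives 5 > 0. Violating.
Others bid (3, 3, 8): truth gives 0; no alternative beats it.
Others bid (3, 3, 15): truth gives 0; no alternative beats it.
(Checking all 27 profiles: 1 has a profitable deviation, 26 do not.)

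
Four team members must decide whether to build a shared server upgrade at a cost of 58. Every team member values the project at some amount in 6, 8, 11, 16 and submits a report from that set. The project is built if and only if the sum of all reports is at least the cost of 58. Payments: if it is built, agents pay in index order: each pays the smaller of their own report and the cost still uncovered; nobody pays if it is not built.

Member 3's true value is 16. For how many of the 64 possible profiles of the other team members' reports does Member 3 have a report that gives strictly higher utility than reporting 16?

1

Others report (16, 16, 16): truth gives 0; report 11 gives 5 > 0. Violating.
Others report (6, 6, 6): truth gives 0; no alternative beats it.
Others report (6, 6, 8): truth gives 0; no alternative beats it.
(Checking all 64 profiles: 1 has a profitable deviation, 63 do not.)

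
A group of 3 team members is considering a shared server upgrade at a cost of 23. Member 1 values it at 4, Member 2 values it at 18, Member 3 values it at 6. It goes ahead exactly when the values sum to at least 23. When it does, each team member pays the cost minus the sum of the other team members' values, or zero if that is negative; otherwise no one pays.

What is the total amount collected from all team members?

Total value 28 ≥ cost 23, so it is built.
Member 1: others sum to 24; max(0, 23 - 24) = 0.
Member 2: others sum to 10; max(0, 23 - 10) = 13.
Member 3: others sum to 22; max(0, 23 - 22) = 1.
Total collected = 0 + 13 + 1 = 14.

14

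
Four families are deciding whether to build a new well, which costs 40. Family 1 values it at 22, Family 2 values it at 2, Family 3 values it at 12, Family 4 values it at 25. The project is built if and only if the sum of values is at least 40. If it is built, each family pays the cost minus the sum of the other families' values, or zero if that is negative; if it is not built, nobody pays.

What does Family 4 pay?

Total value 61 ≥ cost 40, so the project is built.
The other families' values sum to 36.
Cost minus that sum is 40 - 36 = 4.

4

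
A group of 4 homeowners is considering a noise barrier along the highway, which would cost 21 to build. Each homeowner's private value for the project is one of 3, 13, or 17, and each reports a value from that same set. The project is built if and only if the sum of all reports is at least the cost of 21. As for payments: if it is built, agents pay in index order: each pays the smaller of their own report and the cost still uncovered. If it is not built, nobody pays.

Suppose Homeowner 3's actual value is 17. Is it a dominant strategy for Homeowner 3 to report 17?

No

Consider the case where Homeowner 1 reports 3, Homeowner 2 reports 3 and Homeowner 4 reports 3.
Truthful report 17: project built, pays 15, utility 17 - 15 = 2.
Report 13 instead: project built, pays 13, utility 17 - 13 = 4.
Since 4 > 2, reporting 13 is strictly better here, so truthful reporting is not dominant.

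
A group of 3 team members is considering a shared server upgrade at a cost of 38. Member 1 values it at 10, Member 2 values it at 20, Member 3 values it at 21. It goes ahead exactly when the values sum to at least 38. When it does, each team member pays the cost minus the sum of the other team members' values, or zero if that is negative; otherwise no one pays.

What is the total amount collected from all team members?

Total value 51 ≥ cost 38, so it is built.
Member 1: others sum to 41; max(0, 38 - 41) = 0.
Member 2: others sum to 31; max(0, 38 - 31) = 7.
Member 3: others sum to 30; max(0, 38 - 30) = 8.
Total collected = 0 + 7 + 8 = 15.

15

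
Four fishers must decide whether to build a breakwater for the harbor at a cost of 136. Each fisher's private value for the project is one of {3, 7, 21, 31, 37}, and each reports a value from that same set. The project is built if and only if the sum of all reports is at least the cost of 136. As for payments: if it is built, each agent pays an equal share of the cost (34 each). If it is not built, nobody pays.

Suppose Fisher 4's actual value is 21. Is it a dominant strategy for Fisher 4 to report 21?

Check each profile of the others' reports and compare truth against every alternative report.
Others report (3, 3, 3): truth gives 0, best alternative gives 0.
Others report (3, 3, 7): truth gives 0, best alternative gives 0.
Others report (3, 3, 21): truth gives 0, best alternative gives 0.
Others report (3, 3, 31): truth gives 0, best alternative gives 0.
Others report (3, 3, 37): truth gives 0, best alternative gives 0.
Others report (3, 7, 3): truth gives 0, best alternative gives 0.
(Remaining 119 profiles checked similarly; truth is weakly best in each.)
In every case the truthful report is at least as good as any alternative, so it is a dominant strategy.

Yes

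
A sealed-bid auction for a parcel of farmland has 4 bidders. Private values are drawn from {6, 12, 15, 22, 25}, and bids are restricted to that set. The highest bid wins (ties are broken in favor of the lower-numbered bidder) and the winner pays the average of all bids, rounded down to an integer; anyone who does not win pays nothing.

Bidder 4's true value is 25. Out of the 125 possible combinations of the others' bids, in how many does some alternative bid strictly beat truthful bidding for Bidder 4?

Others bid (6, 6, 6): truth gives 15; bid 12 gives 18 > 15. Violating.
Others bid (6, 6, 12): truth gives 13; bid 15 gives 16 > 13. Violating.
Others bid (6, 6, 15): truth gives 12; bid 22 gives 13 > 12. Violating.
Others bid (6, 12, 6): truth gives 13; bid 15 gives 16 > 13. Violating.
Others bid (6, 6, 22): truth gives 11; no alternative beats it.
Others bid (6, 6, 25): truth gives 0; no alternative beats it.
(Checking all 125 profiles: 24 have a profitable deviation, 101 do not.)

24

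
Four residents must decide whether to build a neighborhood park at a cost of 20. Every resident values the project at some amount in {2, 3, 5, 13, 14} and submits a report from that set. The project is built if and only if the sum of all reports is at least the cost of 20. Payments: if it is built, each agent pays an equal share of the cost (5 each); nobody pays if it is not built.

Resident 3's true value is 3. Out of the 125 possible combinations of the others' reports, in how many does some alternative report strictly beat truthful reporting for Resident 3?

Others report (2, 2, 13): truth gives -2; report 2 gives 0 > -2. Violating.
Others report (2, 13, 2): truth gives -2; report 2 gives 0 > -2. Violating.
Others report (13, 2, 2): truth gives -2; report 2 gives 0 > -2. Violating.
Others report (2, 2, 2): truth gives 0; no alternative beats it.
Others report (2, 2, 3): truth gives 0; no alternative beats it.
(Checking all 125 profiles: 3 have a profitable deviation, 122 do not.)

3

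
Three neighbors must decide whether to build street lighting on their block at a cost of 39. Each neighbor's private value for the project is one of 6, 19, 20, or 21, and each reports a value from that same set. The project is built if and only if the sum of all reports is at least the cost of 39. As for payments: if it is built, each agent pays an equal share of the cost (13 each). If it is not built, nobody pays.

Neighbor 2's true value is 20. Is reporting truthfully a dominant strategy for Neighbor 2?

Check each profile of the others' reports and compare truth against every alternative report.
Others report (6, 19): truth gives 7, best alternative gives 7.
Others report (6, 20): truth gives 7, best alternative gives 7.
Others report (6, 21): truth gives 7, best alternative gives 7.
Others report (19, 6): truth gives 7, best alternative gives 7.
Others report (19, 19): truth gives 7, best alternative gives 7.
Others report (19, 20): truth gives 7, best alternative gives 7.
(Remaining 10 profiles checked similarly; truth is weakly best in each.)
In every case the truthful report is at least as good as any alternative, so it is a dominant strategy.

Yes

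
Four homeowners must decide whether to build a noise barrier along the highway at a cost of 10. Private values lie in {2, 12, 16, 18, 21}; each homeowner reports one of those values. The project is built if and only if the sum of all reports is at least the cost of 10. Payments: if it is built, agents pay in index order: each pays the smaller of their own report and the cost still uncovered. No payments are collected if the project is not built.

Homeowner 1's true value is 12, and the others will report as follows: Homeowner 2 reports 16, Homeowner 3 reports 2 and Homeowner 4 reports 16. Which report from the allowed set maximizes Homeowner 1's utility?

Report 2: project built, pays 2, utility 12 - 2 = 10.
Report 12: project built, pays 10, utility 12 - 10 = 2.
Report 16: project built, pays 10, utility 12 - 10 = 2.
Report 18: project built, pays 10, utility 12 - 10 = 2.
Report 21: project built, pays 10, utility 12 - 10 = 2.
The best choice is 2 with utility 10.

2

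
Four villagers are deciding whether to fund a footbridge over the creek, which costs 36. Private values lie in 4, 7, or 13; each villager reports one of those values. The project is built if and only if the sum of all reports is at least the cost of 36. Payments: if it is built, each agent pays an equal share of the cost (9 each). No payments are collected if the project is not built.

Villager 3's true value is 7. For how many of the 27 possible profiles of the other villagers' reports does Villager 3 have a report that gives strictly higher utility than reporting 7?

Others report (4, 13, 13): truth gives -2; report 4 gives 0 > -2. Violating.
Others report (13, 4, 13): truth gives -2; report 4 gives 0 > -2. Violating.
Others report (13, 13, 4): truth gives -2; report 4 gives 0 > -2. Violating.
Others report (4, 4, 4): truth gives 0; no alternative beats it.
Others report (4, 4, 7): truth gives 0; no alternative beats it.
(Checking all 27 profiles: 3 have a profitable deviation, 24 do not.)

3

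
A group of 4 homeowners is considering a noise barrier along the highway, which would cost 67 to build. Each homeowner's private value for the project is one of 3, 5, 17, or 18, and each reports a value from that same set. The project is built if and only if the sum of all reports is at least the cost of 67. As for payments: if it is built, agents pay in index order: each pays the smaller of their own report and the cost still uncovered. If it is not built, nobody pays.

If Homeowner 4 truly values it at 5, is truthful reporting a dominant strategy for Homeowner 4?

Check each profile of the others' reports and compare truth against every alternative report.
Others report (3, 3, 3): truth gives 0, best alternative gives 0.
Others report (3, 3, 5): truth gives 0, best alternative gives 0.
Others report (3, 3, 17): truth gives 0, best alternative gives 0.
Others report (3, 3, 18): truth gives 0, best alternative gives 0.
Others report (3, 5, 3): truth gives 0, best alternative gives 0.
Others report (3, 5, 5): truth gives 0, best alternative gives 0.
(Remaining 58 profiles checked similarly; truth is weakly best in each.)
In every case the truthful report is at least as good as any alternative, so it is a dominant strategy.

Yes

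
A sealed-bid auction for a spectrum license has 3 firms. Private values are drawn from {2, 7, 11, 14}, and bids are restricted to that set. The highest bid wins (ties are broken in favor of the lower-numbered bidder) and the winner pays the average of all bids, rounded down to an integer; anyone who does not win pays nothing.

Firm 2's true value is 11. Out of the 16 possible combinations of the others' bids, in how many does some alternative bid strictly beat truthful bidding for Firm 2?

5

Others bid (2, 2): truth gives 6; bid 7 gives 8 > 6. Violating.
Others bid (2, 7): truth gives 5; bid 7 gives 6 > 5. Violating.
Others bid (2, 14): truth gives 0; bid 14 gives 1 > 0. Violating.
Others bid (11, 2): truth gives 0; bid 14 gives 2 > 0. Violating.
Others bid (2, 11): truth gives 3; no alternative beats it.
Others bid (7, 2): truth gives 5; no alternative beats it.
(Checking all 16 profiles: 5 have a profitable deviation, 11 do not.)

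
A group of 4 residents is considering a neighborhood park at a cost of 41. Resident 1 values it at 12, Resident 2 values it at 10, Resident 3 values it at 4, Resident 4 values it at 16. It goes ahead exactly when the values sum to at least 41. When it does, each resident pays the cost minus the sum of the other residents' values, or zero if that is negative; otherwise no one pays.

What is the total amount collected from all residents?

38

Total value 42 ≥ cost 41, so it is built.
Resident 1: others sum to 30; max(0, 41 - 30) = 11.
Resident 2: others sum to 32; max(0, 41 - 32) = 9.
Resident 3: others sum to 38; max(0, 41 - 38) = 3.
Resident 4: others sum to 26; max(0, 41 - 26) = 15.
Total collected = 11 + 9 + 3 + 15 = 38.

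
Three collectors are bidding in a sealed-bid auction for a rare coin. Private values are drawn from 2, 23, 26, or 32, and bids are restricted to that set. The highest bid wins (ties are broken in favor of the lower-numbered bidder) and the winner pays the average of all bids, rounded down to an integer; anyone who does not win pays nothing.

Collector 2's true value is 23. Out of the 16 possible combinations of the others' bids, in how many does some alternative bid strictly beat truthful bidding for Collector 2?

4

Others bid (2, 26): truth gives 0; bid 26 gives 5 > 0. Violating.
Others bid (2, 32): truth gives 0; bid 32 gives 1 > 0. Violating.
Others bid (23, 2): truth gives 0; bid 26 gives 6 > 0. Violating.
Others bid (26, 2): truth gives 0; bid 32 gives 3 > 0. Violating.
Others bid (2, 2): truth gives 14; no alternative beats it.
Others bid (2, 23): truth gives 7; no alternative beats it.
(Checking all 16 profiles: 4 have a profitable deviation, 12 do not.)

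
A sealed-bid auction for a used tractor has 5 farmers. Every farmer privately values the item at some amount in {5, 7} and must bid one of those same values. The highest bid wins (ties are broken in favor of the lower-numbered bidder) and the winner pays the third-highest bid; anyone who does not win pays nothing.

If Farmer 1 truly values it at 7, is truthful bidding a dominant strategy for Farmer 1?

Check each profile of the others' bids and compare truth against every alternative bid.
Others bid (5, 5, 5, 7): truth gives 2, best alternative gives 0.
Others bid (5, 5, 7, 5): truth gives 2, best alternative gives 0.
Others bid (5, 7, 5, 5): truth gives 2, best alternative gives 0.
Others bid (7, 5, 5, 5): truth gives 2, best alternative gives 0.
Others bid (5, 5, 5, 5): truth gives 2, best alternative gives 2.
Others bid (5, 5, 7, 7): truth gives 0, best alternative gives 0.
(Remaining 10 profiles checked similarly; truth is weakly best in each.)
In every case the truthful bid is at least as good as any alternative, so it is a dominant strategy.

Yes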